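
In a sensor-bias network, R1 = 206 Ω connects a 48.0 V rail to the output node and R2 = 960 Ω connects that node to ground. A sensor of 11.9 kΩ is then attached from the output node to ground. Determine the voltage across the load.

V_out ≈ 39.0 V

The load sits in parallel with R2: R2‖R_L = (960 × 11900) / (960 + 11900) = 888.3 Ω.
V_out = 48.0 × 888.3 / (206 + 888.3) = 48.0 × 888.3/1094 = 39.0 V.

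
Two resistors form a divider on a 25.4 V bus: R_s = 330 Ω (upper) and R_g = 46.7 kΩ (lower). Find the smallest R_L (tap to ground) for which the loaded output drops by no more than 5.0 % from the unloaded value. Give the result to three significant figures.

Output resistance R_th = R_s‖R_g = (330 × 46700)/47030 = 327.7 Ω.
The fractional drop is R_th/(R_th + R_L); requiring this ≤ 0.0500 gives R_L ≥ R_th(1/0.0500 − 1) = 327.7 × 19.00 = 6.23 kΩ.

R_L(min) ≈ 6.23 kΩ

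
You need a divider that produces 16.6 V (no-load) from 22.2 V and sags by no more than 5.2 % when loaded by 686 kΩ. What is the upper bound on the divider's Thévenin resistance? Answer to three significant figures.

Loading drop = R_th/(R_th + R_L) ≤ 0.0520, so R_th ≤ R_L · ε/(1−ε) = 686 kΩ × 0.0520/0.9480 = 37.6 kΩ.

R_th ≤ 37.6 kΩ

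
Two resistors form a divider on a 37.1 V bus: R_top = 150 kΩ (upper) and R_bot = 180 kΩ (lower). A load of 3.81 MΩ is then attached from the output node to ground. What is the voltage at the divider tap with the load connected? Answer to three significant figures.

The load sits in parallel with R_bot: R_bot‖R_L = (180 × 3810) / (180 + 3810) = 171.9 kΩ.
V_out = 37.1 × 171.9 / (150 + 171.9) = 37.1 × 171.9/321.9 = 19.8 V.

V_out ≈ 19.8 V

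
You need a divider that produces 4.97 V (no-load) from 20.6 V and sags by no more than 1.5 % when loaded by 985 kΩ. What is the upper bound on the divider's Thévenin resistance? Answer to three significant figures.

Loading drop = R_th/(R_th + R_L) ≤ 0.0150, so R_th ≤ R_L · ε/(1−ε) = 985 kΩ × 0.0150/0.9850 = 15.0 kΩ.
(Any R1, R2 with R2/(R1+R2) = 0.241 and R1‖R2 ≤ 15.0 kΩ will meet the spec.)

R_th ≤ 15.0 kΩ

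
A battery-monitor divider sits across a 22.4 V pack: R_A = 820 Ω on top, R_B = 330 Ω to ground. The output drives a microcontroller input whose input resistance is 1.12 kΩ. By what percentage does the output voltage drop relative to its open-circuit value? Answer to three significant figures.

Unloaded V = 22.4 × 330/1150 = 6.428 V.
Loaded: R_B‖R_L = 254.9 Ω, giving V = 22.4 × 254.9/1075 = 5.312 V.
Drop = (6.428 − 5.312) / 6.428 = 17.4 %.

17.4 %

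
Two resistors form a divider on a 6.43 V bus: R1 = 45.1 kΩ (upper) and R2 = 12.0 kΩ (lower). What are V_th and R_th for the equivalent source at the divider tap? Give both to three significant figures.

V_th = 1.35 V, R_th = 9.48 kΩ

V_th is the open-circuit tap voltage: 6.43 × 12.0/(45.1 + 12.0) = 1.35 V.
With the supply zeroed, R1 and R2 appear in parallel from the tap: R_th = R1‖R2 = (45.1 × 12.0)/57.10 = 9.48 kΩ.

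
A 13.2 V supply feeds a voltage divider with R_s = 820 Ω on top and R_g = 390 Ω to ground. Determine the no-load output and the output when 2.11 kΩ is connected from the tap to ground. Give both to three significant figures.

Unloaded: 4.25 V; loaded: 3.78 V

Open-circuit: V = 13.2 × 390/(820 + 390) = 4.25 V.
With the load, R_g becomes R_g‖R_L = 329.2 Ω, so V = 13.2 × 329.2/1149 = 3.78 V.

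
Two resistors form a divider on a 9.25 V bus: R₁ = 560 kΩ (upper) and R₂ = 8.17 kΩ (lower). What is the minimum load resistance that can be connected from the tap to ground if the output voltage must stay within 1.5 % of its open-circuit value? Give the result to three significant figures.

R_L(min) ≈ 529 kΩ

Output resistance R_th = R₁‖R₂ = (560 × 8.17)/568.2 = 8.053 kΩ.
The fractional drop is R_th/(R_th + R_L); requiring this ≤ 0.0150 gives R_L ≥ R_th(1/0.0150 − 1) = 8.053 × 65.67 = 529 kΩ.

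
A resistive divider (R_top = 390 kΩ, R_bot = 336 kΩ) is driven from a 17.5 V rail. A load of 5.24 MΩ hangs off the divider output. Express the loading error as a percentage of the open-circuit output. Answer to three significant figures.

The divider's output (Thévenin) resistance is R_top‖R_bot = 180.5 kΩ.
Fractional drop under load = R_th/(R_th + R_L) = 180.5 / (180.5 + 5240) = 0.03330.
So the output falls by 3.33 %.

3.33 %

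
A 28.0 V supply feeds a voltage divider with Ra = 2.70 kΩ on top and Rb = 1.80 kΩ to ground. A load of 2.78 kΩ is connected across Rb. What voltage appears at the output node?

V_out ≈ 8.07 V

The load sits in parallel with Rb: Rb‖R_L = (1.80 × 2.78) / (1.80 + 2.78) = 1.093 kΩ.
V_out = 28.0 × 1.093 / (2.70 + 1.093) = 28.0 × 1.093/3.793 = 8.07 V.
(Unloaded it would have been 11.2 V.)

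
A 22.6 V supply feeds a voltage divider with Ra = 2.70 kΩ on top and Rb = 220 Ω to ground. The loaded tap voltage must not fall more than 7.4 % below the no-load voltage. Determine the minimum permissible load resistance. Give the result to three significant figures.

R_L(min) ≈ 2.55 kΩ

Output resistance R_th = Ra‖Rb = (2700 × 220)/2920 = 203.4 Ω.
The fractional drop is R_th/(R_th + R_L); requiring this ≤ 0.0740 gives R_L ≥ R_th(1/0.0740 − 1) = 203.4 × 12.51 = 2.55 kΩ.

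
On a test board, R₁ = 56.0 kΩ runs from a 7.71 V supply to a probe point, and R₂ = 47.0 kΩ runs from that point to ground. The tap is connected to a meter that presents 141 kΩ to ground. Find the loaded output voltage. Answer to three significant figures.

The load sits in parallel with R₂: R₂‖R_L = (47.0 × 141) / (47.0 + 141) = 35.25 kΩ.
V_out = 7.71 × 35.25 / (56.0 + 35.25) = 7.71 × 35.25/91.25 = 2.98 V.
(Unloaded it would have been 3.52 V.)

V_out ≈ 2.98 V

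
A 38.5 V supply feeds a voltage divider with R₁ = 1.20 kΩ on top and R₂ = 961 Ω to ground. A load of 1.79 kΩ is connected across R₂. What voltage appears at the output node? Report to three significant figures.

The load sits in parallel with R₂: R₂‖R_L = (961 × 1790) / (961 + 1790) = 625.3 Ω.
V_out = 38.5 × 625.3 / (1200 + 625.3) = 38.5 × 625.3/1825 = 13.2 V.

V_out ≈ 13.2 V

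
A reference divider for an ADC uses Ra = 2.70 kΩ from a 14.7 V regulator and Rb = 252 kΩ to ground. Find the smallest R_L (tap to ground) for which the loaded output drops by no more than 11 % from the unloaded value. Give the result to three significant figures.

Output resistance R_th = Ra‖Rb = (2.70 × 252)/254.7 = 2.671 kΩ.
The fractional drop is R_th/(R_th + R_L); requiring this ≤ 0.110 gives R_L ≥ R_th(1/0.110 − 1) = 2.671 × 8.091 = 21.6 kΩ.

R_L(min) ≈ 21.6 kΩ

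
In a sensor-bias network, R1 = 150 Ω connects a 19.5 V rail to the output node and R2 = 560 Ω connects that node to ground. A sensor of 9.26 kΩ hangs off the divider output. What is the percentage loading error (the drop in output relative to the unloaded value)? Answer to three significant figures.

1.26 %

The divider's output (Thévenin) resistance is R1‖R2 = 118.3 Ω.
Fractional drop under load = R_th/(R_th + R_L) = 118.3 / (118.3 + 9260) = 0.01262.
So the output falls by 1.26 %.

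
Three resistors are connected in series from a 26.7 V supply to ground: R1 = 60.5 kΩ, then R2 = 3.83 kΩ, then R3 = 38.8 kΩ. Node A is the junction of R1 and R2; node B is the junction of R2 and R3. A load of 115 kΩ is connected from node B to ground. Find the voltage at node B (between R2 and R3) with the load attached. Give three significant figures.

V ≈ 8.30 V

At node B, R3 is in parallel with the load: R3‖R_L = 29.01 kΩ.
Below node A the resistance is R2 + (R3‖R_L) = 32.84 kΩ, so V_A = 26.7 × 32.84/93.34 = 9.394 V.
Then V_B = V_A × (R3‖R_L)/(R2 + R3‖R_L) = 9.394 × 29.01/32.84 = 8.30 V.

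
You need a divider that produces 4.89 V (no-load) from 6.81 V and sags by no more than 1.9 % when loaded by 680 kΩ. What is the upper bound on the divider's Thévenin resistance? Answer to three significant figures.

Loading drop = R_th/(R_th + R_L) ≤ 0.0190, so R_th ≤ R_L · ε/(1−ε) = 680 kΩ × 0.0190/0.9810 = 13.2 kΩ.
(Any R1, R2 with R2/(R1+R2) = 0.718 and R1‖R2 ≤ 13.2 kΩ will meet the spec.)

R_th ≤ 13.2 kΩ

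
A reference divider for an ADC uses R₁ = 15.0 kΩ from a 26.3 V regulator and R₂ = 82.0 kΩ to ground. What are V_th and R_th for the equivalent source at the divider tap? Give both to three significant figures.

V_th = 22.2 V, R_th = 12.7 kΩ

V_th is the open-circuit tap voltage: 26.3 × 82.0/(15.0 + 82.0) = 22.2 V.
With the supply zeroed, R₁ and R₂ appear in parallel from the tap: R_th = R₁‖R₂ = (15.0 × 82.0)/97.00 = 12.7 kΩ.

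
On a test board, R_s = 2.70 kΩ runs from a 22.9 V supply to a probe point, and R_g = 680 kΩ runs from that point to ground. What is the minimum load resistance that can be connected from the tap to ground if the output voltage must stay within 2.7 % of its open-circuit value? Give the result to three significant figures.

R_L(min) ≈ 96.9 kΩ

Output resistance R_th = R_s‖R_g = (2.70 × 680)/682.7 = 2.689 kΩ.
The fractional drop is R_th/(R_th + R_L); requiring this ≤ 0.0270 gives R_L ≥ R_th(1/0.0270 − 1) = 2.689 × 36.04 = 96.9 kΩ.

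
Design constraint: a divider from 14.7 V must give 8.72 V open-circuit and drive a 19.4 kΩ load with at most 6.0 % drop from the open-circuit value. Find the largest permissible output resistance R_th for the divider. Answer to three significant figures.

Loading drop = R_th/(R_th + R_L) ≤ 0.0600, so R_th ≤ R_L · ε/(1−ε) = 19.4 kΩ × 0.0600/0.9400 = 1.24 kΩ.
(Any R1, R2 with R2/(R1+R2) = 0.593 and R1‖R2 ≤ 1.24 kΩ will meet the spec.)

R_th ≤ 1.24 kΩ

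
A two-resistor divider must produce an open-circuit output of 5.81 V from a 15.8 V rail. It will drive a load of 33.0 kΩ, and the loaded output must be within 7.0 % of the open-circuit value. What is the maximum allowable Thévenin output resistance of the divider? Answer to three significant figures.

Loading drop = R_th/(R_th + R_L) ≤ 0.0700, so R_th ≤ R_L · ε/(1−ε) = 33.0 kΩ × 0.0700/0.9300 = 2.48 kΩ.
(Any R1, R2 with R2/(R1+R2) = 0.368 and R1‖R2 ≤ 2.48 kΩ will meet the spec.)

R_th ≤ 2.48 kΩ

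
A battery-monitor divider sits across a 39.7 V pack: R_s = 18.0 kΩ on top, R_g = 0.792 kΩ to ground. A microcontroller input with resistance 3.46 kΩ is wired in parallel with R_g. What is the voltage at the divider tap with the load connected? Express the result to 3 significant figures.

V_out ≈ 1.37 V

The load sits in parallel with R_g: R_g‖R_L = (792 × 3460) / (792 + 3460) = 644.5 Ω.
V_out = 39.7 × 644.5 / (18000 + 644.5) = 39.7 × 644.5/18640 = 1.37 V.
(Unloaded it would have been 1.67 V.)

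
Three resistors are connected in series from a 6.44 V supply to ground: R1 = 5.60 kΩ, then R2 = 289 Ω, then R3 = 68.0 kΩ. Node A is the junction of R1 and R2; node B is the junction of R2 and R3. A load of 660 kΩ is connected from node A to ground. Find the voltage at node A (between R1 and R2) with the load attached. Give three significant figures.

Below node A the series string R2+R3 = 68290 Ω sits in parallel with the 660000 Ω load: 61890 Ω.
V_A = 6.44 × 61890/(5600 + 61890) = 5.91 V.

V ≈ 5.91 V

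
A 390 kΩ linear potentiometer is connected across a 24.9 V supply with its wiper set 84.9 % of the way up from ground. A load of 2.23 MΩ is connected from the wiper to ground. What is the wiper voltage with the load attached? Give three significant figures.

V ≈ 20.7 V

The wiper splits the pot into (1−α)R = 58.89 kΩ above and αR = 331.1 kΩ below.
Lower section ‖ load = 288.3 kΩ.
V_wiper = 24.9 × 288.3/(58.89 + 288.3) = 20.7 V.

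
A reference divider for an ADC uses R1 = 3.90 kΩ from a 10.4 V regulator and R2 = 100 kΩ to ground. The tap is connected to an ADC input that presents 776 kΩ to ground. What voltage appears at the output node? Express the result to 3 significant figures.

V_out ≈ 9.96 V

The load sits in parallel with R2: R2‖R_L = (100 × 776) / (100 + 776) = 88.58 kΩ.
V_out = 10.4 × 88.58 / (3.90 + 88.58) = 10.4 × 88.58/92.48 = 9.96 V.
(Unloaded it would have been 10.0 V.)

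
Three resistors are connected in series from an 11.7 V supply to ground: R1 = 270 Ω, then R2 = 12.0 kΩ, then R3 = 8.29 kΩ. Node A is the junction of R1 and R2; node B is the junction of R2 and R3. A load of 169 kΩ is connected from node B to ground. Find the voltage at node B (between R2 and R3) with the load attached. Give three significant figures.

At node B, R3 is in parallel with the load: R3‖R_L = 7902 Ω.
Below node A the resistance is R2 + (R3‖R_L) = 19900 Ω, so V_A = 11.7 × 19900/20170 = 11.54 V.
Then V_B = V_A × (R3‖R_L)/(R2 + R3‖R_L) = 11.54 × 7902/19900 = 4.58 V.

V ≈ 4.58 V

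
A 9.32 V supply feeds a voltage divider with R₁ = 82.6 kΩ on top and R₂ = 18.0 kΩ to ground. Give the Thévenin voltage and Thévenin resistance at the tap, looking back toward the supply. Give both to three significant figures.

V_th = 1.67 V, R_th = 14.8 kΩ

V_th is the open-circuit tap voltage: 9.32 × 18.0/(82.6 + 18.0) = 1.67 V.
With the supply zeroed, R₁ and R₂ appear in parallel from the tap: R_th = R₁‖R₂ = (82.6 × 18.0)/100.6 = 14.8 kΩ.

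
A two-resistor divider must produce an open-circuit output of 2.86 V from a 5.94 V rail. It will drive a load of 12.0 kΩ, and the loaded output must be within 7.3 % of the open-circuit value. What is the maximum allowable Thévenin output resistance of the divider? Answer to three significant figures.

R_th ≤ 945 Ω

Loading drop = R_th/(R_th + R_L) ≤ 0.0730, so R_th ≤ R_L · ε/(1−ε) = 12.0 kΩ × 0.0730/0.9270 = 945 Ω.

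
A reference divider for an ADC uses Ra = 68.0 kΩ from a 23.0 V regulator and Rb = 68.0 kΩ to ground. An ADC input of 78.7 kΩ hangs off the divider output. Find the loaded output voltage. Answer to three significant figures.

V_out ≈ 8.03 V

The load sits in parallel with Rb: Rb‖R_L = (68.0 × 78.7) / (68.0 + 78.7) = 36.48 kΩ.
V_out = 23.0 × 36.48 / (68.0 + 36.48) = 23.0 × 36.48/104.5 = 8.03 V.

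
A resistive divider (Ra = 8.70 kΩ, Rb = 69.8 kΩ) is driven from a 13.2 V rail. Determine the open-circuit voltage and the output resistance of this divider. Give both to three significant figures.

V_th = 11.7 V, R_th = 7.74 kΩ

V_th is the open-circuit tap voltage: 13.2 × 69.8/(8.70 + 69.8) = 11.7 V.
With the supply zeroed, Ra and Rb appear in parallel from the tap: R_th = Ra‖Rb = (8.70 × 69.8)/78.50 = 7.74 kΩ.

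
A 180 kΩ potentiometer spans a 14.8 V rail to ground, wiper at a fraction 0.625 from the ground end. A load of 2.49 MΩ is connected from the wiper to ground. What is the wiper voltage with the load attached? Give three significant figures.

V ≈ 9.10 V

The wiper splits the pot into (1−α)R = 67.50 kΩ above and αR = 112.5 kΩ below.
Lower section ‖ load = 107.6 kΩ.
V_wiper = 14.8 × 107.6/(67.50 + 107.6) = 9.10 V.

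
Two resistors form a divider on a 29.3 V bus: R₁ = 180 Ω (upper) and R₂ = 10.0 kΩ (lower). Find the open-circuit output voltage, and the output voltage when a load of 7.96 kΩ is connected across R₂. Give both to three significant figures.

Open-circuit: V = 29.3 × 10000/(180 + 10000) = 28.8 V.
With the load, R₂ becomes R₂‖R_L = 4432 Ω, so V = 29.3 × 4432/4612 = 28.2 V.

Unloaded: 28.8 V; loaded: 28.2 V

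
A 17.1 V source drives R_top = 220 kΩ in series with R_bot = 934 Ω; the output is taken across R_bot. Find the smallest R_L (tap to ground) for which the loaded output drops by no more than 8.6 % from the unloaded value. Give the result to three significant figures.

Output resistance R_th = R_top‖R_bot = (220000 × 934)/220900 = 930.1 Ω.
The fractional drop is R_th/(R_th + R_L); requiring this ≤ 0.0860 gives R_L ≥ R_th(1/0.0860 − 1) = 930.1 × 10.63 = 9.88 kΩ.

R_L(min) ≈ 9.88 kΩ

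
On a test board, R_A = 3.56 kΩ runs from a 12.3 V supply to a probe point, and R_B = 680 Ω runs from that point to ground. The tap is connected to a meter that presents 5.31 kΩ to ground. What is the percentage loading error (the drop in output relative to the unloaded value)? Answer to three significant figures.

The divider's output (Thévenin) resistance is R_A‖R_B = 570.9 Ω.
Fractional drop under load = R_th/(R_th + R_L) = 570.9 / (570.9 + 5310) = 0.09708.
So the output falls by 9.71 %.

9.71 %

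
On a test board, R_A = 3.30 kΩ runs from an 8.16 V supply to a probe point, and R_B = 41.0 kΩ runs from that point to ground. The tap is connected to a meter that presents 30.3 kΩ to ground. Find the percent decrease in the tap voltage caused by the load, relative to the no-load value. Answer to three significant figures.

9.16 %

The divider's output (Thévenin) resistance is R_A‖R_B = 3.054 kΩ.
Fractional drop under load = R_th/(R_th + R_L) = 3.054 / (3.054 + 30.3) = 0.09157.
So the output falls by 9.16 %.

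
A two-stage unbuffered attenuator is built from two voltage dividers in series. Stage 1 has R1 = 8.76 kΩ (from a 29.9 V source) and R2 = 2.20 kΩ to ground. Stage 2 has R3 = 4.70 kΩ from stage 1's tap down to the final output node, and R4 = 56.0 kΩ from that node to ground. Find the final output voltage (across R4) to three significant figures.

Stage 2 presents R3+R4 = 60.70 kΩ as a load on stage 1's tap.
Stage 1's lower leg becomes R2‖(R3+R4) = 2.123 kΩ, so V_mid = 29.9 × 2.123/10.88 = 5.833 V.
Stage 2 is itself unloaded: V_out = V_mid × R4/(R3+R4) = 5.833 × 56.0/60.70 = 5.38 V.

V_out ≈ 5.38 V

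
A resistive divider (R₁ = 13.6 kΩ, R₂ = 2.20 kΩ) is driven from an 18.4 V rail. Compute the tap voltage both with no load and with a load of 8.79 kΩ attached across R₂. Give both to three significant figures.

Open-circuit: V = 18.4 × 2.20/(13.6 + 2.20) = 2.56 V.
With the load, R₂ becomes R₂‖R_L = 1.760 kΩ, so V = 18.4 × 1.760/15.36 = 2.11 V.

Unloaded: 2.56 V; loaded: 2.11 V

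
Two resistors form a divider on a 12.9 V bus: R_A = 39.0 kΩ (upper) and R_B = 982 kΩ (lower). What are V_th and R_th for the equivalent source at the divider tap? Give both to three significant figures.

V_th is the open-circuit tap voltage: 12.9 × 982/(39.0 + 982) = 12.4 V.
With the supply zeroed, R_A and R_B appear in parallel from the tap: R_th = R_A‖R_B = (39.0 × 982)/1021 = 37.5 kΩ.

V_th = 12.4 V, R_th = 37.5 kΩ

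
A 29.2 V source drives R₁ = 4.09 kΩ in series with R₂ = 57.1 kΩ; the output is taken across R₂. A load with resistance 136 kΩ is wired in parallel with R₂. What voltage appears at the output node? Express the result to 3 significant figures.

The load sits in parallel with R₂: R₂‖R_L = (57.1 × 136) / (57.1 + 136) = 40.22 kΩ.
V_out = 29.2 × 40.22 / (4.09 + 40.22) = 29.2 × 40.22/44.31 = 26.5 V.

V_out ≈ 26.5 V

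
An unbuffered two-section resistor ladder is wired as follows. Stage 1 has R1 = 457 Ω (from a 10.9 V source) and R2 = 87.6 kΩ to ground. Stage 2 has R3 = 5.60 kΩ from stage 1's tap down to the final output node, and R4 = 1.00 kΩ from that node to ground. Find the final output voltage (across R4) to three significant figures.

Stage 2 presents R3+R4 = 6600 Ω as a load on stage 1's tap.
Stage 1's lower leg becomes R2‖(R3+R4) = 6138 Ω, so V_mid = 10.9 × 6138/6595 = 10.14 V.
Stage 2 is itself unloaded: V_out = V_mid × R4/(R3+R4) = 10.14 × 1000/6600 = 1.54 V.

V_out ≈ 1.54 V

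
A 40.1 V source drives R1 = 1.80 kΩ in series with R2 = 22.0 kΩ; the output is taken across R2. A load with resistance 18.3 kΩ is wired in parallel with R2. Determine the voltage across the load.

The load sits in parallel with R2: R2‖R_L = (22.0 × 18.3) / (22.0 + 18.3) = 9.990 kΩ.
V_out = 40.1 × 9.990 / (1.80 + 9.990) = 40.1 × 9.990/11.79 = 34.0 V.

V_out ≈ 34.0 V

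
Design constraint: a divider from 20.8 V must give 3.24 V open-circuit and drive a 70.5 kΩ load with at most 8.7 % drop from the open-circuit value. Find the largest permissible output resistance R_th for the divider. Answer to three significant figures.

Loading drop = R_th/(R_th + R_L) ≤ 0.0870, so R_th ≤ R_L · ε/(1−ε) = 70.5 kΩ × 0.0870/0.9130 = 6.72 kΩ.

R_th ≤ 6.72 kΩ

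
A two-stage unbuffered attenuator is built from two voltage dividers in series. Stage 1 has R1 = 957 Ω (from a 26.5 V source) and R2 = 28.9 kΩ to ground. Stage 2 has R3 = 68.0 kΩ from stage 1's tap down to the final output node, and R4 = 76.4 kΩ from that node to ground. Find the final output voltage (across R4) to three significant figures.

Stage 2 presents R3+R4 = 144400 Ω as a load on stage 1's tap.
Stage 1's lower leg becomes R2‖(R3+R4) = 24080 Ω, so V_mid = 26.5 × 24080/25040 = 25.49 V.
Stage 2 is itself unloaded: V_out = V_mid × R4/(R3+R4) = 25.49 × 76400/144400 = 13.5 V.

V_out ≈ 13.5 V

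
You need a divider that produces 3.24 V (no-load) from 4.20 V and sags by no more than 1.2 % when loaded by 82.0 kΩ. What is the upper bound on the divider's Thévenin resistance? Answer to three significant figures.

R_th ≤ 996 Ω

Loading drop = R_th/(R_th + R_L) ≤ 0.0120, so R_th ≤ R_L · ε/(1−ε) = 82.0 kΩ × 0.0120/0.9880 = 996 Ω.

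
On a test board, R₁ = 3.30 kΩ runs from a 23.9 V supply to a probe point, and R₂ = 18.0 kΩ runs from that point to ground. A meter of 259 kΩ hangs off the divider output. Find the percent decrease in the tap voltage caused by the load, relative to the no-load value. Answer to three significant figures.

1.07 %

The divider's output (Thévenin) resistance is R₁‖R₂ = 2.789 kΩ.
Fractional drop under load = R_th/(R_th + R_L) = 2.789 / (2.789 + 259) = 0.01065.
So the output falls by 1.07 %.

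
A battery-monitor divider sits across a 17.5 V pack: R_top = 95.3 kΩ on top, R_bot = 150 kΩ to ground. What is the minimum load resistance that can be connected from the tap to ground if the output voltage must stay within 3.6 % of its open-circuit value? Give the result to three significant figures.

R_L(min) ≈ 1.56 MΩ

Output resistance R_th = R_top‖R_bot = (95.3 × 150)/245.3 = 58.28 kΩ.
The fractional drop is R_th/(R_th + R_L); requiring this ≤ 0.0360 gives R_L ≥ R_th(1/0.0360 − 1) = 58.28 × 26.78 = 1.56 MΩ.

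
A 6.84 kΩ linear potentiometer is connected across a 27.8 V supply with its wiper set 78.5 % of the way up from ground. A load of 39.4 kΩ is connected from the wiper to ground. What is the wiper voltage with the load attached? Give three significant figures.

The wiper splits the pot into (1−α)R = 1.471 kΩ above and αR = 5.369 kΩ below.
Lower section ‖ load = 4.725 kΩ.
V_wiper = 27.8 × 4.725/(1.471 + 4.725) = 21.2 V.

V ≈ 21.2 V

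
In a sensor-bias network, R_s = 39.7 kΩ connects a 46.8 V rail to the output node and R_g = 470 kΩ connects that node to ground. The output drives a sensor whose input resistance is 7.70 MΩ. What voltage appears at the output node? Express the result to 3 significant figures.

V_out ≈ 43.0 V

The load sits in parallel with R_g: R_g‖R_L = (470 × 7700) / (470 + 7700) = 443.0 kΩ.
V_out = 46.8 × 443.0 / (39.7 + 443.0) = 46.8 × 443.0/482.7 = 43.0 V.
(Unloaded it would have been 43.2 V.)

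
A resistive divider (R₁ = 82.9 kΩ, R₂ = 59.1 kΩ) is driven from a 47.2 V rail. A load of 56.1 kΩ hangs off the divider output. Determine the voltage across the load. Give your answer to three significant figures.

The load sits in parallel with R₂: R₂‖R_L = (59.1 × 56.1) / (59.1 + 56.1) = 28.78 kΩ.
V_out = 47.2 × 28.78 / (82.9 + 28.78) = 47.2 × 28.78/111.7 = 12.2 V.

V_out ≈ 12.2 V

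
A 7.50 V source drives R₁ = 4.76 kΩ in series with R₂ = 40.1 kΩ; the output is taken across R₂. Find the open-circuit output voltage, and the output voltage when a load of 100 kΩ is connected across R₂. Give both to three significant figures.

Unloaded: 6.70 V; loaded: 6.43 V

Open-circuit: V = 7.50 × 40.1/(4.76 + 40.1) = 6.70 V.
With the load, R₂ becomes R₂‖R_L = 28.62 kΩ, so V = 7.50 × 28.62/33.38 = 6.43 V.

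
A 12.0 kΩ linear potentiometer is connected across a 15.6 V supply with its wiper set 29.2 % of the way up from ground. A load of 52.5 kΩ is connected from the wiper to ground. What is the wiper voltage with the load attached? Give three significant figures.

The wiper splits the pot into (1−α)R = 8.496 kΩ above and αR = 3.504 kΩ below.
Lower section ‖ load = 3.285 kΩ.
V_wiper = 15.6 × 3.285/(8.496 + 3.285) = 4.35 V.

V ≈ 4.35 V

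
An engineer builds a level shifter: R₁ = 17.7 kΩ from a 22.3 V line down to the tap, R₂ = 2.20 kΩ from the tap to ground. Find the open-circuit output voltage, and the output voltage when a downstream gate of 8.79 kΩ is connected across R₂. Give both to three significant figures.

Unloaded: 2.47 V; loaded: 2.02 V

Open-circuit: V = 22.3 × 2.20/(17.7 + 2.20) = 2.47 V.
With the load, R₂ becomes R₂‖R_L = 1.760 kΩ, so V = 22.3 × 1.760/19.46 = 2.02 V.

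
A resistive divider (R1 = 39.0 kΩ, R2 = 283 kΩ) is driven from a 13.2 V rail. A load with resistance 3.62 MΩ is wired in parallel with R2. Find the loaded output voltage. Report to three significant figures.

The load sits in parallel with R2: R2‖R_L = (283 × 3620) / (283 + 3620) = 262.5 kΩ.
V_out = 13.2 × 262.5 / (39.0 + 262.5) = 13.2 × 262.5/301.5 = 11.5 V.

V_out ≈ 11.5 V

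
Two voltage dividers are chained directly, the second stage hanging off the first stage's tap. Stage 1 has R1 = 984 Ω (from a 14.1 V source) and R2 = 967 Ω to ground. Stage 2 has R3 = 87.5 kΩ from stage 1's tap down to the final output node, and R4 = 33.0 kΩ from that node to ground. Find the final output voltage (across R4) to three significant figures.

V_out ≈ 1.91 V

Stage 2 presents R3+R4 = 120500 Ω as a load on stage 1's tap.
Stage 1's lower leg becomes R2‖(R3+R4) = 959.3 Ω, so V_mid = 14.1 × 959.3/1943 = 6.960 V.
Stage 2 is itself unloaded: V_out = V_mid × R4/(R3+R4) = 6.960 × 33000/120500 = 1.91 V.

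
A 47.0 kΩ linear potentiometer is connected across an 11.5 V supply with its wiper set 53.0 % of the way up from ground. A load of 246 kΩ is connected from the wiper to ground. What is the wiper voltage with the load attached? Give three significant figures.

The wiper splits the pot into (1−α)R = 22.09 kΩ above and αR = 24.91 kΩ below.
Lower section ‖ load = 22.62 kΩ.
V_wiper = 11.5 × 22.62/(22.09 + 22.62) = 5.82 V.

V ≈ 5.82 V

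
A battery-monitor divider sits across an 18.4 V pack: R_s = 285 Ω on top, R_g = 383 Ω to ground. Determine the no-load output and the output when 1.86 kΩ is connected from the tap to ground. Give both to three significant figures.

Unloaded: 10.5 V; loaded: 9.70 V

Open-circuit: V = 18.4 × 383/(285 + 383) = 10.5 V.
With the load, R_g becomes R_g‖R_L = 317.6 Ω, so V = 18.4 × 317.6/602.6 = 9.70 V.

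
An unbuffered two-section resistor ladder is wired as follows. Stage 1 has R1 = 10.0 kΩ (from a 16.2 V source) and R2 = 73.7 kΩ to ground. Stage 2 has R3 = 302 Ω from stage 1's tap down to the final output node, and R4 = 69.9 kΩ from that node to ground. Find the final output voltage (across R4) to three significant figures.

V_out ≈ 12.6 V

Stage 2 presents R3+R4 = 70200 Ω as a load on stage 1's tap.
Stage 1's lower leg becomes R2‖(R3+R4) = 35950 Ω, so V_mid = 16.2 × 35950/45950 = 12.67 V.
Stage 2 is itself unloaded: V_out = V_mid × R4/(R3+R4) = 12.67 × 69900/70200 = 12.6 V.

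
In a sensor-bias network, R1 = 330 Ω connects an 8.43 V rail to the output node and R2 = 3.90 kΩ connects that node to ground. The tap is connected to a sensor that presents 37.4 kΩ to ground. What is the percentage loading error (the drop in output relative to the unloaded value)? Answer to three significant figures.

The divider's output (Thévenin) resistance is R1‖R2 = 304.3 Ω.
Fractional drop under load = R_th/(R_th + R_L) = 304.3 / (304.3 + 37400) = 0.008070.
So the output falls by 0.807 %.

0.807 %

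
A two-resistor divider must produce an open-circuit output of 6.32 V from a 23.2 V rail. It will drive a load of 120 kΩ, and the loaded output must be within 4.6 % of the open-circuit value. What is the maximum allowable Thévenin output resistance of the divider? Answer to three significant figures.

R_th ≤ 5.79 kΩ

Loading drop = R_th/(R_th + R_L) ≤ 0.0460, so R_th ≤ R_L · ε/(1−ε) = 120 kΩ × 0.0460/0.9540 = 5.79 kΩ.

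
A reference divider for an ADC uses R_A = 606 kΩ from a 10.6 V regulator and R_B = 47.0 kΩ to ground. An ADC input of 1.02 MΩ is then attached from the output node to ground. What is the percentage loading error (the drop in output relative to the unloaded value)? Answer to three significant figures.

The divider's output (Thévenin) resistance is R_A‖R_B = 43.62 kΩ.
Fractional drop under load = R_th/(R_th + R_L) = 43.62 / (43.62 + 1020) = 0.04101.
So the output falls by 4.10 %.

4.10 %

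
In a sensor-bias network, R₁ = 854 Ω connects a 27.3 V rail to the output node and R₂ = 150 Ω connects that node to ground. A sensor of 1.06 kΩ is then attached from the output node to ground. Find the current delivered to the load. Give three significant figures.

R₂‖R_L = 131.4 Ω; V_out = 27.3 × 131.4/985.4 = 3.640 V.
I_L = V_out / R_L = 3.640 / 1.06 kΩ = 3.43 mA.

I_L ≈ 3.43 mA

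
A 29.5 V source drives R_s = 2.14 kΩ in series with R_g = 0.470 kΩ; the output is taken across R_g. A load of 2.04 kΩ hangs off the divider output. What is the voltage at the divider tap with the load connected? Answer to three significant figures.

The load sits in parallel with R_g: R_g‖R_L = (470 × 2040) / (470 + 2040) = 382.0 Ω.
V_out = 29.5 × 382.0 / (2140 + 382.0) = 29.5 × 382.0/2522 = 4.47 V.

V_out ≈ 4.47 V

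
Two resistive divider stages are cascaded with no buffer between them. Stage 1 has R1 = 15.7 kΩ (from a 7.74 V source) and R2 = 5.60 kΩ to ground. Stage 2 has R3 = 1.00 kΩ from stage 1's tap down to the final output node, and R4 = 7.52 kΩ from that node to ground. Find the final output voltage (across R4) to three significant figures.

Stage 2 presents R3+R4 = 8.520 kΩ as a load on stage 1's tap.
Stage 1's lower leg becomes R2‖(R3+R4) = 3.379 kΩ, so V_mid = 7.74 × 3.379/19.08 = 1.371 V.
Stage 2 is itself unloaded: V_out = V_mid × R4/(R3+R4) = 1.371 × 7.52/8.520 = 1.21 V.

V_out ≈ 1.21 V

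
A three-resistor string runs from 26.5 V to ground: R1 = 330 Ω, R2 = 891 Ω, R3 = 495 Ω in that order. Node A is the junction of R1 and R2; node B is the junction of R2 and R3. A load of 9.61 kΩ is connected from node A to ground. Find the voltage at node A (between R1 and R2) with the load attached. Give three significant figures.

V ≈ 20.8 V

Below node A the series string R2+R3 = 1386 Ω sits in parallel with the 9610 Ω load: 1211 Ω.
V_A = 26.5 × 1211/(330 + 1211) = 20.8 V.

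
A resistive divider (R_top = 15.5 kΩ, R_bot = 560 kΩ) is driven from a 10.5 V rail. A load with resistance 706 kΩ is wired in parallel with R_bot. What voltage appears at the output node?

V_out ≈ 10.0 V

The load sits in parallel with R_bot: R_bot‖R_L = (560 × 706) / (560 + 706) = 312.3 kΩ.
V_out = 10.5 × 312.3 / (15.5 + 312.3) = 10.5 × 312.3/327.8 = 10.0 V.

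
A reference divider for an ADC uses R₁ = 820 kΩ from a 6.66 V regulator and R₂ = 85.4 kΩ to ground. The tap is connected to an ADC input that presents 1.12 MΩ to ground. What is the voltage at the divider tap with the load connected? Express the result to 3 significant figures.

V_out ≈ 0.588 V

The load sits in parallel with R₂: R₂‖R_L = (85.4 × 1120) / (85.4 + 1120) = 79.35 kΩ.
V_out = 6.66 × 79.35 / (820 + 79.35) = 6.66 × 79.35/899.3 = 0.588 V.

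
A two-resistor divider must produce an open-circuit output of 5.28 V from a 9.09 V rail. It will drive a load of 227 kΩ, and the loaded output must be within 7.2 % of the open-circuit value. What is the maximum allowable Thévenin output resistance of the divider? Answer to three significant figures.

R_th ≤ 17.6 kΩ

Loading drop = R_th/(R_th + R_L) ≤ 0.0720, so R_th ≤ R_L · ε/(1−ε) = 227 kΩ × 0.0720/0.9280 = 17.6 kΩ.
(Any R1, R2 with R2/(R1+R2) = 0.581 and R1‖R2 ≤ 17.6 kΩ will meet the spec.)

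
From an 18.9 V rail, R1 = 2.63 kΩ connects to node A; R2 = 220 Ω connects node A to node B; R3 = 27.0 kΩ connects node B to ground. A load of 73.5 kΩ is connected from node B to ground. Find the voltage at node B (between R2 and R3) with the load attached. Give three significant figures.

V ≈ 16.5 V

At node B, R3 is in parallel with the load: R3‖R_L = 19750 Ω.
Below node A the resistance is R2 + (R3‖R_L) = 19970 Ω, so V_A = 18.9 × 19970/22600 = 16.70 V.
Then V_B = V_A × (R3‖R_L)/(R2 + R3‖R_L) = 16.70 × 19750/19970 = 16.5 V.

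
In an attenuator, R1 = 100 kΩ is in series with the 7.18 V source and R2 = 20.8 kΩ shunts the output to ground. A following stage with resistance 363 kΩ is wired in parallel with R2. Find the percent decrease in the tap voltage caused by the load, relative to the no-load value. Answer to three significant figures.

The divider's output (Thévenin) resistance is R1‖R2 = 17.22 kΩ.
Fractional drop under load = R_th/(R_th + R_L) = 17.22 / (17.22 + 363) = 0.04529.
So the output falls by 4.53 %.

4.53 %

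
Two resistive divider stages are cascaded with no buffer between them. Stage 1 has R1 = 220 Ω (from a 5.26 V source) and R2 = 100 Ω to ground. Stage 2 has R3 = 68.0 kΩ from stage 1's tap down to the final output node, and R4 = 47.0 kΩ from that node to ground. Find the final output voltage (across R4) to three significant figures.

V_out ≈ 0.671 V

Stage 2 presents R3+R4 = 115000 Ω as a load on stage 1's tap.
Stage 1's lower leg becomes R2‖(R3+R4) = 99.91 Ω, so V_mid = 5.26 × 99.91/319.9 = 1.643 V.
Stage 2 is itself unloaded: V_out = V_mid × R4/(R3+R4) = 1.643 × 47000/115000 = 0.671 V.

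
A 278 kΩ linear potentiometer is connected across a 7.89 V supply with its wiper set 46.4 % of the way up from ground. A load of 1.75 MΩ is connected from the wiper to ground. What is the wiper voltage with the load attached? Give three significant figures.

The wiper splits the pot into (1−α)R = 149.0 kΩ above and αR = 129.0 kΩ below.
Lower section ‖ load = 120.1 kΩ.
V_wiper = 7.89 × 120.1/(149.0 + 120.1) = 3.52 V.

V ≈ 3.52 V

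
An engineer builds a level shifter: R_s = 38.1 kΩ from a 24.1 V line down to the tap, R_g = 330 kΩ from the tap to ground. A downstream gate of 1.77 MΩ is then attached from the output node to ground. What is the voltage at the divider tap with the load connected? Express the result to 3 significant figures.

The load sits in parallel with R_g: R_g‖R_L = (330 × 1770) / (330 + 1770) = 278.1 kΩ.
V_out = 24.1 × 278.1 / (38.1 + 278.1) = 24.1 × 278.1/316.2 = 21.2 V.
(Unloaded it would have been 21.6 V.)

V_out ≈ 21.2 V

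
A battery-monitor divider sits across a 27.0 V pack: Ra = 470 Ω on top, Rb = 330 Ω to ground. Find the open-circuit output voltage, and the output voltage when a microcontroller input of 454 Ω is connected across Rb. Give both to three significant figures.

Unloaded: 11.1 V; loaded: 7.80 V

Open-circuit: V = 27.0 × 330/(470 + 330) = 11.1 V.
With the load, Rb becomes Rb‖R_L = 191.1 Ω, so V = 27.0 × 191.1/661.1 = 7.80 V.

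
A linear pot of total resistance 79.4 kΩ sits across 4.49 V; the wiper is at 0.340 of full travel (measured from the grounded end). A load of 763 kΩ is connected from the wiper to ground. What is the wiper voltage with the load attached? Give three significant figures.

The wiper splits the pot into (1−α)R = 52.40 kΩ above and αR = 27.00 kΩ below.
Lower section ‖ load = 26.07 kΩ.
V_wiper = 4.49 × 26.07/(52.40 + 26.07) = 1.49 V.

V ≈ 1.49 V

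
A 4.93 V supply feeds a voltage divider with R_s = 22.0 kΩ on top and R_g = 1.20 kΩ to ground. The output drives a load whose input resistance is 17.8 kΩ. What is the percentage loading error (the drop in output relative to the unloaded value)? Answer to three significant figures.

The divider's output (Thévenin) resistance is R_s‖R_g = 1.138 kΩ.
Fractional drop under load = R_th/(R_th + R_L) = 1.138 / (1.138 + 17.8) = 0.06009.
So the output falls by 6.01 %.

6.01 %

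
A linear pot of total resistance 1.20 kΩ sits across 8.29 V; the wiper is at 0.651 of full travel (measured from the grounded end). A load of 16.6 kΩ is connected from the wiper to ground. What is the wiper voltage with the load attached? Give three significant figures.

V ≈ 5.31 V

The wiper splits the pot into (1−α)R = 418.8 Ω above and αR = 781.2 Ω below.
Lower section ‖ load = 746.1 Ω.
V_wiper = 8.29 × 746.1/(418.8 + 746.1) = 5.31 V.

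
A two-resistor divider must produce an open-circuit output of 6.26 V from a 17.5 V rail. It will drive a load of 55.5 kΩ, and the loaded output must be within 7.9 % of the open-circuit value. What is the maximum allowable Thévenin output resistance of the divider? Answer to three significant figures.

R_th ≤ 4.76 kΩ

Loading drop = R_th/(R_th + R_L) ≤ 0.0790, so R_th ≤ R_L · ε/(1−ε) = 55.5 kΩ × 0.0790/0.9210 = 4.76 kΩ.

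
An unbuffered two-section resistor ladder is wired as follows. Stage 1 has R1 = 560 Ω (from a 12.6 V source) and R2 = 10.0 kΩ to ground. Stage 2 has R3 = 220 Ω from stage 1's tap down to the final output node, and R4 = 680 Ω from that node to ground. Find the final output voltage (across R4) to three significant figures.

Stage 2 presents R3+R4 = 900.0 Ω as a load on stage 1's tap.
Stage 1's lower leg becomes R2‖(R3+R4) = 825.7 Ω, so V_mid = 12.6 × 825.7/1386 = 7.508 V.
Stage 2 is itself unloaded: V_out = V_mid × R4/(R3+R4) = 7.508 × 680/900.0 = 5.67 V.

V_out ≈ 5.67 V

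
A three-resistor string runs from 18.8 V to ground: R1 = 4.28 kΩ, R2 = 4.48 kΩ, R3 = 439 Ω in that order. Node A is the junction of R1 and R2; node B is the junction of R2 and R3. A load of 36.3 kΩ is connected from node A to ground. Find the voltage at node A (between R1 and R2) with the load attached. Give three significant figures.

V ≈ 9.46 V

Below node A the series string R2+R3 = 4919 Ω sits in parallel with the 36300 Ω load: 4332 Ω.
V_A = 18.8 × 4332/(4280 + 4332) = 9.46 V.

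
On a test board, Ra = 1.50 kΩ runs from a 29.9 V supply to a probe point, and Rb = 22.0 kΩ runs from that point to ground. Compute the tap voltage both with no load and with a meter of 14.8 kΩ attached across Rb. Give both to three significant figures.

Unloaded: 28.0 V; loaded: 25.6 V

Open-circuit: V = 29.9 × 22.0/(1.50 + 22.0) = 28.0 V.
With the load, Rb becomes Rb‖R_L = 8.848 kΩ, so V = 29.9 × 8.848/10.35 = 25.6 V.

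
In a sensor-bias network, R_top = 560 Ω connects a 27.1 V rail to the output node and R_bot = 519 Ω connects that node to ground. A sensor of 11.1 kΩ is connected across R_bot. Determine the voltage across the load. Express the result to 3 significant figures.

V_out ≈ 12.7 V

The load sits in parallel with R_bot: R_bot‖R_L = (519 × 11100) / (519 + 11100) = 495.8 Ω.
V_out = 27.1 × 495.8 / (560 + 495.8) = 27.1 × 495.8/1056 = 12.7 V.
(Unloaded it would have been 13.0 V.)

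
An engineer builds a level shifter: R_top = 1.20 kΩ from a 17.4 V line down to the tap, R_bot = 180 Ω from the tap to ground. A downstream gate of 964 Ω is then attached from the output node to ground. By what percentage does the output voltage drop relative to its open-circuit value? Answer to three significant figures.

14.0 %

The divider's output (Thévenin) resistance is R_top‖R_bot = 156.5 Ω.
Fractional drop under load = R_th/(R_th + R_L) = 156.5 / (156.5 + 964) = 0.1397.
So the output falls by 14.0 %.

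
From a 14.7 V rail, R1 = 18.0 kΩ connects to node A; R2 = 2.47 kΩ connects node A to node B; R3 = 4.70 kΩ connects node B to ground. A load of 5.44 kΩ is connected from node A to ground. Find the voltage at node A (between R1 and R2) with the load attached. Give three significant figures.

V ≈ 2.16 V

Below node A the series string R2+R3 = 7.170 kΩ sits in parallel with the 5.44 kΩ load: 3.093 kΩ.
V_A = 14.7 × 3.093/(18.0 + 3.093) = 2.16 V.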